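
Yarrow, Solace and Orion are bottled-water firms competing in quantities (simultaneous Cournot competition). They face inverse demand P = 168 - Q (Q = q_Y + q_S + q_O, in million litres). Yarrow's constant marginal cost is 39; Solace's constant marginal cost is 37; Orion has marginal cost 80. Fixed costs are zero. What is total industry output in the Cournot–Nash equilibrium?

87

Yarrow's profit: π_Y = (168 - Q)q_Y - (39q_Y). Setting ∂π_Y/∂q_Y = 0: 129 - 2q_Y - (q_S + q_O) = 0.
Solace's first-order condition: 131 - 2q_S - (q_Y + q_O) = 0.
Orion's profit: π_O = (168 - Q)q_O - (80q_O). Setting ∂π_O/∂q_O = 0: 88 - 2q_O - (q_Y + q_S) = 0.
Adding the 3 first-order conditions: 348 − 4Q = 0, so Q = 87.
Back-substituting: q_Y = (129 − 87) = 42, q_S = (131 − 87) = 44, q_O = (88 − 87) = 1.
Total output Q = 42 + 44 + 1 = 87.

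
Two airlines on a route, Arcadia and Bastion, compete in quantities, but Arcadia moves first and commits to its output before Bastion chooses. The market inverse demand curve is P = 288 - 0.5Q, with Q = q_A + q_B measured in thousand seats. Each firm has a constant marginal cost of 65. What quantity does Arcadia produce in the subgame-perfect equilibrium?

223

Solve by backward induction. Given q_A, the follower Bastion maximises π_B = (288 - (1/2)q_A - (1/2)q_B)q_B - 65q_B.
Follower FOC: 223 - (1/2)q_A - q_B = 0, so q_B(q_A) = (223 - (1/2)q_A).
Arcadia substitutes q_B(q_A) into its own profit: π_A = q_A(288 - (1/2)q_A - (223 - (1/2)q_A)/2) - 65q_A = (353/2 - (1/4)q_A)q_A - 65q_A.
Leader FOC: 223/2 - (1/2)q_A = 0, so q_A = 223.
Then q_B = (223 - (1/2)·223) = 223/2.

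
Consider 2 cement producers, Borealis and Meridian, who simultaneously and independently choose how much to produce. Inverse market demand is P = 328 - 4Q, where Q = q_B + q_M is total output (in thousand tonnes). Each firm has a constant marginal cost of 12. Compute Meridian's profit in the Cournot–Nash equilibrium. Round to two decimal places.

2773.78

Each firm earns π_i = (328 - 4Q)q_i - 12q_i.
First-order condition (treating rivals' output as given): 316 - 8q_i - 4q_j = 0.
With identical firms every q_j equals q_i, so q_j = q_i and 316 = 12q_i, giving q_i = 79/3.
Price P = 328 - 4·(158/3) = 352/3.
Meridian's profit: (352/3 - 12)·(79/3) = 2773.7778.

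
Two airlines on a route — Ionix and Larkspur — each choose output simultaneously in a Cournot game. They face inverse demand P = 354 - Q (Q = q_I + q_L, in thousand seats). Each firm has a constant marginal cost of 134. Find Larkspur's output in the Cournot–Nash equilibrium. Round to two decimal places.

73.33

A representative firm's profit is π_i = q_i(354 - Q) - 134q_i.
First-order condition (treating rivals' output as given): 220 - 2q_i - q_j = 0.
By symmetry each firm produces the same amount; substituting q_j = q_i yields q_i = 220/3.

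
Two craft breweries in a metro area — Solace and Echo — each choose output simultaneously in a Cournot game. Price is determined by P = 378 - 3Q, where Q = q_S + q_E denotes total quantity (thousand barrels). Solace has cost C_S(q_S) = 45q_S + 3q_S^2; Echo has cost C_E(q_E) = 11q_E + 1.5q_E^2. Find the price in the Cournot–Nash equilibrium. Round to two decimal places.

217.36

Solace's profit: π_S = (378 - 3Q)q_S - (45q_S + 3q_S²). Setting ∂π_S/∂q_S = 0: 333 - 12q_S - 3(q_E) = 0.
Echo's profit: π_E = (378 - 3Q)q_E - (11q_E + (3/2)q_E²). Setting ∂π_E/∂q_E = 0: 367 - 9q_E - 3(q_S) = 0.
Rearranging gives the reaction functions q_S = (333 - 3q_E)/12 and q_E = (367 - 3q_S)/9.
Solving the pair: q_S = 632/33, q_E = 1135/33.
Total output Q = 589/11, so price P = 378 - 3·(589/11) = 217.3636.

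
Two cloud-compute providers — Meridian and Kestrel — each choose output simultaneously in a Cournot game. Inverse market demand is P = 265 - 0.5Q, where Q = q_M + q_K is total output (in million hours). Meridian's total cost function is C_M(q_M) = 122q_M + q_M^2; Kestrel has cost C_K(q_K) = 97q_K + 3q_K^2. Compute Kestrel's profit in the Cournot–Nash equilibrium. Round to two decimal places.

1520.56

Meridian's profit: π_M = (265 - 0.5Q)q_M - (122q_M + q_M²). Setting ∂π_M/∂q_M = 0: 143 - 3q_M - (1/2)(q_K) = 0.
Kestrel's first-order condition: 168 - 7q_K - (1/2)(q_M) = 0.
So q_M = (143 - (1/2)q_K)/3 and q_K = (168 - (1/2)q_M)/7.
Substituting one into the other gives q_M = 44.1928 and q_K = 1730/83.
Price P = 265 - (1/2)·65.0361 = 232.4819.
Kestrel's profit: 232.4819·(1730/83) - 97·(1730/83) - 3(1730/83)² = 1520.5618.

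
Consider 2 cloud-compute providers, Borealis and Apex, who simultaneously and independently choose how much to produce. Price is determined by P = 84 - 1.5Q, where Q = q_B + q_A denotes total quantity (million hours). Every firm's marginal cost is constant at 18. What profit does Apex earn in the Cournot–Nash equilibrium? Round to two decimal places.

322.67

A representative firm's profit is π_i = q_i(84 - 1.5Q) - 18q_i.
First-order condition (treating rivals' output as given): 66 - 3q_i - (3/2)q_j = 0.
By symmetry each firm produces the same amount; substituting q_j = q_i yields q_i = 66/(9/2) = 44/3.
Price P = 84 - (3/2)·(88/3) = 40.
Apex's profit: (40 - 18)·(44/3) = 968/3.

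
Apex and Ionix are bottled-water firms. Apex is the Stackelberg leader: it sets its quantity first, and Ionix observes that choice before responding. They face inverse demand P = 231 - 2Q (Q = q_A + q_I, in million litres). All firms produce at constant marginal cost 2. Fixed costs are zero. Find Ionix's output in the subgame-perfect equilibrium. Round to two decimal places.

28.63

Solve by backward induction. Given q_A, the follower Ionix maximises π_I = (231 - 2q_A - 2q_I)q_I - 2q_I.
Follower FOC: 229 - 2q_A - 4q_I = 0, so q_I(q_A) = (229 - 2q_A)/4.
The leader anticipates this reaction. Substituting into P = 231 - 2Q gives P = 233/2 - q_A, so π_A = (233/2 - q_A)q_A - 2q_A.
The leader's first-order condition 229/2 - 2q_A = 0 yields q_A = 229/4.
Then q_I = (229 - 2·(229/4))/4 = 229/8.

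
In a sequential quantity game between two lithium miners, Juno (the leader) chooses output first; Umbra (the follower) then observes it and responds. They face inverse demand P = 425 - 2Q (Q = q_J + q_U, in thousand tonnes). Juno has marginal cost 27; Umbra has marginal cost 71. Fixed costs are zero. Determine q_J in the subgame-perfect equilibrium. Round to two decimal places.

Solve by backward induction. Given q_J, the follower Umbra maximises π_U = (425 - 2q_J - 2q_U)q_U - 71q_U.
Setting the follower's marginal profit to zero, 354 - 2q_J - 4q_U = 0, i.e. q_U = (354 - 2q_J)/4.
Juno substitutes q_U(q_J) into its own profit: π_J = q_J(425 - 2q_J - (354 - 2q_J)/2) - 27q_J = (248 - q_J)q_J - 27q_J.
Maximising: ∂π_J/∂q_J = 221 - 2q_J = 0, giving q_J = 221/2.
Then q_U = (354 - 2·(221/2))/4 = 133/4.

110.50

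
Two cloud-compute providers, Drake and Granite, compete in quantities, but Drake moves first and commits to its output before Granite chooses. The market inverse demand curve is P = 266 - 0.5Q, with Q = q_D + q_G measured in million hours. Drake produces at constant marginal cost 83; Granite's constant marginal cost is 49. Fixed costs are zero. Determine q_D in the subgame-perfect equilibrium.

149

Solve by backward induction. Given q_D, the follower Granite maximises π_G = (266 - (1/2)q_D - (1/2)q_G)q_G - 49q_G.
Follower FOC: 217 - (1/2)q_D - q_G = 0, so q_G(q_D) = (217 - (1/2)q_D).
The leader anticipates this reaction. Substituting into P = 266 - 0.5Q gives P = 315/2 - (1/4)q_D, so π_D = (315/2 - (1/4)q_D)q_D - 83q_D.
Maximising: ∂π_D/∂q_D = 149/2 - (1/2)q_D = 0, giving q_D = 149.
Then q_G = (217 - (1/2)·149) = 285/2.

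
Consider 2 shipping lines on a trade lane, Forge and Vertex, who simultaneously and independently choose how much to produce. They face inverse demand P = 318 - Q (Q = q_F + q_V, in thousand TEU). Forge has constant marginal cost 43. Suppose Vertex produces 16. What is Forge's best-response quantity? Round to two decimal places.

With the rival's output fixed at 16, Forge's profit is π_F = (318 - 16 - q_F)q_F - (43q_F) = (302 - q_F)q_F - (43q_F).
∂π_F/∂q_F = 259 - 2q_F = 0, so q_F = 259/2.

129.50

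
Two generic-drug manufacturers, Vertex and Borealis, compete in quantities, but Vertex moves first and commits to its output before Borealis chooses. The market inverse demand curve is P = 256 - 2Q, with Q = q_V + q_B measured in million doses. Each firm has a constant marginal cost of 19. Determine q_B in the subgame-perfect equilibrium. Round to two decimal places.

29.63

The follower Borealis best-responds to any q_V: π_B = (256 - 2Q)q_B - 19q_B.
∂π_B/∂q_B = 237 - 2q_V - 4q_B = 0 gives the reaction function q_B = (237 - 2q_V)/4.
The leader anticipates this reaction. Substituting into P = 256 - 2Q gives P = 275/2 - q_V, so π_V = (275/2 - q_V)q_V - 19q_V.
The leader's first-order condition 237/2 - 2q_V = 0 yields q_V = 237/4.
Then q_B = (237 - 2·(237/4))/4 = 237/8.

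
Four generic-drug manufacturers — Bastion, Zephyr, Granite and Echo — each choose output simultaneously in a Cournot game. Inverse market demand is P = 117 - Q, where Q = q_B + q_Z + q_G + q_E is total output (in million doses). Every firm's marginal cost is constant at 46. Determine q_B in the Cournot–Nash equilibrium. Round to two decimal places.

14.20

Each firm earns π_i = (117 - Q)q_i - 46q_i.
First-order condition (treating rivals' output as given): 71 - 2q_i - Σ_{j≠i} q_j = 0.
With identical firms every q_j equals q_i, so Σ_{j≠i} q_j = 3q_i and 71 = 5q_i, giving q_i = 71/5.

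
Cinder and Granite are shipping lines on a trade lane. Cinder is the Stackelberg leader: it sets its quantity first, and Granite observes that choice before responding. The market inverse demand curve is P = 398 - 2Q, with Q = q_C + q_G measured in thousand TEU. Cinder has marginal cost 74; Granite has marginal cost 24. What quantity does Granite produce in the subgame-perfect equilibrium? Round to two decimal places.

59.25

The follower Granite best-responds to any q_C: π_G = (398 - 2Q)q_G - 24q_G.
Setting the follower's marginal profit to zero, 374 - 2q_C - 4q_G = 0, i.e. q_G = (374 - 2q_C)/4.
The leader anticipates this reaction. Substituting into P = 398 - 2Q gives P = 211 - q_C, so π_C = (211 - q_C)q_C - 74q_C.
The leader's first-order condition 137 - 2q_C = 0 yields q_C = 137/2.
Then q_G = (374 - 2·(137/2))/4 = 237/4.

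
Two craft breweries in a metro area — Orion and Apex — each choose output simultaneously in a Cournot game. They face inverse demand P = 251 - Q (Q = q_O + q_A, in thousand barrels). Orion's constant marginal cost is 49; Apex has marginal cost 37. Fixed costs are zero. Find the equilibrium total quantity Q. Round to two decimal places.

138.67

Orion's profit: π_O = (251 - Q)q_O - (49q_O). Setting ∂π_O/∂q_O = 0: 202 - 2q_O - (q_A) = 0.
Apex's first-order condition: 214 - 2q_A - (q_O) = 0.
So q_O = (202 - q_A)/2 and q_A = (214 - q_O)/2.
Solving the pair: q_O = 190/3, q_A = 226/3.
Total output Q = 190/3 + 226/3 = 416/3.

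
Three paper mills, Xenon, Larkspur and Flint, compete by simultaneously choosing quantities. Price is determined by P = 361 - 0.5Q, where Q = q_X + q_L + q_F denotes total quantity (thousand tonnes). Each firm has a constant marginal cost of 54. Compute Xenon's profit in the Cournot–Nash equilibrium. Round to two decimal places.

A representative firm's profit is π_i = q_i(361 - 0.5Q) - 54q_i.
First-order condition (treating rivals' output as given): 307 - q_i - (1/2)·Σ_{j≠i} q_j = 0.
With identical firms every q_j equals q_i, so Σ_{j≠i} q_j = 2q_i and 307 = 2q_i, giving q_i = 307/2.
Price P = 361 - (1/2)·(921/2) = 523/4.
Xenon's profit: (523/4 - 54)·(307/2) = 11781.1250.

11781.13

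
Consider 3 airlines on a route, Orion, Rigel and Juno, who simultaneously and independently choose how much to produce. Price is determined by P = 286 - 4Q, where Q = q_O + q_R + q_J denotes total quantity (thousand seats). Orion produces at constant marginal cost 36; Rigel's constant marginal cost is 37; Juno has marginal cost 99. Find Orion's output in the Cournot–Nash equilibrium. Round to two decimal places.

19.63

Orion's profit: π_O = (286 - 4Q)q_O - (36q_O). Setting ∂π_O/∂q_O = 0: 250 - 8q_O - 4(q_R + q_J) = 0.
Rigel's profit: π_R = (286 - 4Q)q_R - (37q_R). Setting ∂π_R/∂q_R = 0: 249 - 8q_R - 4(q_O + q_J) = 0.
Juno's profit: π_J = (286 - 4Q)q_J - (99q_J). Setting ∂π_J/∂q_J = 0: 187 - 8q_J - 4(q_O + q_R) = 0.
Summing all 3 equations gives 686 − 16Q = 0, hence Q = 343/8.
Back-substituting: q_O = (250 − 343/2)/4 = 157/8, q_R = (249 − 343/2)/4 = 155/8, q_J = (187 − 343/2)/4 = 31/8.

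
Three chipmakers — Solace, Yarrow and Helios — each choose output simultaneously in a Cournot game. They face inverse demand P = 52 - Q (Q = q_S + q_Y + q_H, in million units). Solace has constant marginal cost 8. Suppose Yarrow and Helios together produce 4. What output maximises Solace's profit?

With rivals' combined output fixed at 4, Solace's profit is π_S = (52 - 4 - q_S)q_S - (8q_S) = (48 - q_S)q_S - (8q_S).
∂π_S/∂q_S = 40 - 2q_S = 0, so q_S = 20.

20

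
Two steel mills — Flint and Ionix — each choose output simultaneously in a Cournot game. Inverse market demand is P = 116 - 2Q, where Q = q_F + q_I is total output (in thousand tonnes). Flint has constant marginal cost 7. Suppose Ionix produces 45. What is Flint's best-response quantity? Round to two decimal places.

4.75

With the rival's output fixed at 45, Flint's profit is π_F = (116 - 2·45 - 2q_F)q_F - (7q_F) = (26 - 2q_F)q_F - (7q_F).
∂π_F/∂q_F = 19 - 4q_F = 0, so q_F = 19/4.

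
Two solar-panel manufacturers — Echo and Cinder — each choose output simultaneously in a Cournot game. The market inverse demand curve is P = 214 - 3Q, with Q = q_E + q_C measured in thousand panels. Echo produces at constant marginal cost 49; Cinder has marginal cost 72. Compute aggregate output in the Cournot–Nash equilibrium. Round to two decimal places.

Echo's profit: π_E = (214 - 3Q)q_E - (49q_E). Setting ∂π_E/∂q_E = 0: 165 - 6q_E - 3(q_C) = 0.
Cinder's first-order condition: 142 - 6q_C - 3(q_E) = 0.
Best responses: q_E = (165 - 3q_C)/6, q_C = (142 - 3q_E)/6.
Solving the pair: q_E = 188/9, q_C = 119/9.
Total output Q = 188/9 + 119/9 = 307/9.

34.11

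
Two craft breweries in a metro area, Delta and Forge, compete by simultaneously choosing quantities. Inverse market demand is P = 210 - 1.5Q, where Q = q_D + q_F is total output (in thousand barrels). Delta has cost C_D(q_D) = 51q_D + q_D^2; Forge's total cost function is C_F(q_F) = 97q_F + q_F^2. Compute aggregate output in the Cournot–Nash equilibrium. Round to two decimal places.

Delta's profit: π_D = (210 - 1.5Q)q_D - (51q_D + q_D²). Setting ∂π_D/∂q_D = 0: 159 - 5q_D - (3/2)(q_F) = 0.
Forge's profit: π_F = (210 - 1.5Q)q_F - (97q_F + q_F²). Setting ∂π_F/∂q_F = 0: 113 - 5q_F - (3/2)(q_D) = 0.
Best responses: q_D = (159 - (3/2)q_F)/5, q_F = (113 - (3/2)q_D)/5.
Substituting one into the other gives q_D = 27.4945 and q_F = 1306/91.
Total output Q = 27.4945 + 1306/91 = 544/13.

41.85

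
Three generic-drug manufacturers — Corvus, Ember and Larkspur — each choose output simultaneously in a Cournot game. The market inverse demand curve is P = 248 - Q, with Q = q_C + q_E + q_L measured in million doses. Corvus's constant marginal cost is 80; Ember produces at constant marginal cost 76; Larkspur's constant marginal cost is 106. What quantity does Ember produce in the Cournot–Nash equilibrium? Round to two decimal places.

51.50

Corvus's profit: π_C = (248 - Q)q_C - (80q_C). Setting ∂π_C/∂q_C = 0: 168 - 2q_C - (q_E + q_L) = 0.
Ember's profit: π_E = (248 - Q)q_E - (76q_E). Setting ∂π_E/∂q_E = 0: 172 - 2q_E - (q_C + q_L) = 0.
Larkspur's first-order condition: 142 - 2q_L - (q_C + q_E) = 0.
Adding the 3 conditions: 482 − 2Q − 2Q = 0, i.e. Q = 241/2.
Back-substituting: q_C = (168 − 241/2) = 95/2, q_E = (172 − 241/2) = 103/2, q_L = (142 − 241/2) = 43/2.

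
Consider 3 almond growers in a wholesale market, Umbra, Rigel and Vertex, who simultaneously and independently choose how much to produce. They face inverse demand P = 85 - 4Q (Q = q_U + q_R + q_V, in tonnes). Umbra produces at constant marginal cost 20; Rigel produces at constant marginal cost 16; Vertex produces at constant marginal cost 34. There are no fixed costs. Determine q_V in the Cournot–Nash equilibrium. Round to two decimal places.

1.19

Umbra's profit: π_U = (85 - 4Q)q_U - (20q_U). Setting ∂π_U/∂q_U = 0: 65 - 8q_U - 4(q_R + q_V) = 0.
Rigel's first-order condition: 69 - 8q_R - 4(q_U + q_V) = 0.
Vertex's profit: π_V = (85 - 4Q)q_V - (34q_V). Setting ∂π_V/∂q_V = 0: 51 - 8q_V - 4(q_U + q_R) = 0.
Summing all 3 equations gives 185 − 16Q = 0, hence Q = 185/16.
Back-substituting: q_U = (65 − 185/4)/4 = 75/16, q_R = (69 − 185/4)/4 = 91/16, q_V = (51 − 185/4)/4 = 19/16.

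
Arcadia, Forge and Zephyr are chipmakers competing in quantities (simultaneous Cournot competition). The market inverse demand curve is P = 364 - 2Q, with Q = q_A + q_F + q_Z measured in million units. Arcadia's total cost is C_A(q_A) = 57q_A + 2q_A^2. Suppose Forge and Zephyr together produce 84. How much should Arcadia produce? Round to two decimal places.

With rivals' combined output fixed at 84, Arcadia's profit is π_A = (364 - 2·84 - 2q_A)q_A - (57q_A + 2q_A²) = (196 - 2q_A)q_A - (57q_A + 2q_A²).
∂π_A/∂q_A = 139 - 8q_A = 0, so q_A = 139/8.

17.38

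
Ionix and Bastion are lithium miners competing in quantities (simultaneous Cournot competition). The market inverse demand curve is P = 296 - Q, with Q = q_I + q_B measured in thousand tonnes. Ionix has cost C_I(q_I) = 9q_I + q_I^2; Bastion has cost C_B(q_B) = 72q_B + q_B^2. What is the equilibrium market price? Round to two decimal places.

Ionix's profit: π_I = (296 - Q)q_I - (9q_I + q_I²). Setting ∂π_I/∂q_I = 0: 287 - 4q_I - (q_B) = 0.
Bastion's first-order condition: 224 - 4q_B - (q_I) = 0.
Rearranging gives the reaction functions q_I = (287 - q_B)/4 and q_B = (224 - q_I)/4.
Solving the pair: q_I = 308/5, q_B = 203/5.
Total output Q = 511/5, so price P = 296 - 511/5 = 969/5.

193.80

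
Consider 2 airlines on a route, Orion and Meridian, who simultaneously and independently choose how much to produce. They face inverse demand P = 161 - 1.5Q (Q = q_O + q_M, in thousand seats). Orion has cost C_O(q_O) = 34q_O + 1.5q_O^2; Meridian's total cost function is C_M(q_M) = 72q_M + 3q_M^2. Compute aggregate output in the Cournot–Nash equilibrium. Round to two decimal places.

Orion's profit: π_O = (161 - 1.5Q)q_O - (34q_O + (3/2)q_O²). Setting ∂π_O/∂q_O = 0: 127 - 6q_O - (3/2)(q_M) = 0.
Meridian's profit: π_M = (161 - 1.5Q)q_M - (72q_M + 3q_M²). Setting ∂π_M/∂q_M = 0: 89 - 9q_M - (3/2)(q_O) = 0.
Best responses: q_O = (127 - (3/2)q_M)/6, q_M = (89 - (3/2)q_O)/9.
Substituting one into the other gives q_O = 1346/69 and q_M = 458/69.
Total output Q = 1346/69 + 458/69 = 1804/69.

26.14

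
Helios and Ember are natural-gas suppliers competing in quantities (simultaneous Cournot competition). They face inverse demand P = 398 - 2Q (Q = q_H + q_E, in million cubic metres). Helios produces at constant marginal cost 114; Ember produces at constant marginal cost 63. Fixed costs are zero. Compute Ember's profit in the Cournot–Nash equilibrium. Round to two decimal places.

8277.56

Helios's profit: π_H = (398 - 2Q)q_H - (114q_H). Setting ∂π_H/∂q_H = 0: 284 - 4q_H - 2(q_E) = 0.
Ember's profit: π_E = (398 - 2Q)q_E - (63q_E). Setting ∂π_E/∂q_E = 0: 335 - 4q_E - 2(q_H) = 0.
Best responses: q_H = (284 - 2q_E)/4, q_E = (335 - 2q_H)/4.
Substituting one into the other gives q_H = 233/6 and q_E = 193/3.
Price P = 398 - 2·(619/6) = 575/3.
Ember's profit: (575/3 - 63)·(193/3) = 8277.5556.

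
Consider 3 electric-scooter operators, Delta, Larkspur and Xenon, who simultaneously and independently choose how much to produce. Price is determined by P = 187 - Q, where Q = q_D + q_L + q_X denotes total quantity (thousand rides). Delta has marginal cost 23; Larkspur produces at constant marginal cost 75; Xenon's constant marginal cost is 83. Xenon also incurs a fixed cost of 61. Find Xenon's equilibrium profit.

Delta's profit: π_D = (187 - Q)q_D - (23q_D). Setting ∂π_D/∂q_D = 0: 164 - 2q_D - (q_L + q_X) = 0.
Larkspur's profit: π_L = (187 - Q)q_L - (75q_L). Setting ∂π_L/∂q_L = 0: 112 - 2q_L - (q_D + q_X) = 0.
Xenon's profit: π_X = (187 - Q)q_X - (83q_X). Setting ∂π_X/∂q_X = 0: 104 - 2q_X - (q_D + q_L) = 0.
Summing all 3 equations gives 380 − 4Q = 0, hence Q = 95.
Back-substituting: q_D = (164 − 95) = 69, q_L = (112 − 95) = 17, q_X = (104 − 95) = 9.
Price P = 187 - 95 = 92.
Xenon's profit: (92 - 83)·9 - 61 = 20.

20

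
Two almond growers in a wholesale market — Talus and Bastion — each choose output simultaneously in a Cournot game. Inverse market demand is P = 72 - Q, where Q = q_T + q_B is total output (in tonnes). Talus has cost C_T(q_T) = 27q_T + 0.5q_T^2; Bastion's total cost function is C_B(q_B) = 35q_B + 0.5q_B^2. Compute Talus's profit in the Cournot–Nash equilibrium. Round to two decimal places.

Talus's profit: π_T = (72 - Q)q_T - (27q_T + (1/2)q_T²). Setting ∂π_T/∂q_T = 0: 45 - 3q_T - (q_B) = 0.
Bastion's first-order condition: 37 - 3q_B - (q_T) = 0.
Rearranging gives the reaction functions q_T = (45 - q_B)/3 and q_B = (37 - q_T)/3.
Solving the pair: q_T = 49/4, q_B = 33/4.
Price P = 72 - 41/2 = 103/2.
Talus's profit: (103/2)·(49/4) - 27·(49/4) - (1/2)(49/4)² = 225.0938.

225.09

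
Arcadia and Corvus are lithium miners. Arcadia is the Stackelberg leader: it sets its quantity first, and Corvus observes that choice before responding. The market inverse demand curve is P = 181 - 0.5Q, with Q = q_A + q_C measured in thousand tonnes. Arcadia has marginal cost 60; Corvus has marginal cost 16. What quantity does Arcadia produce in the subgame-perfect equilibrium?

Solve by backward induction. Given q_A, the follower Corvus maximises π_C = (181 - (1/2)q_A - (1/2)q_C)q_C - 16q_C.
Setting the follower's marginal profit to zero, 165 - (1/2)q_A - q_C = 0, i.e. q_C = (165 - (1/2)q_A).
The leader anticipates this reaction. Substituting into P = 181 - 0.5Q gives P = 197/2 - (1/4)q_A, so π_A = (197/2 - (1/4)q_A)q_A - 60q_A.
Maximising: ∂π_A/∂q_A = 77/2 - (1/2)q_A = 0, giving q_A = 77.
Then q_C = (165 - (1/2)·77) = 253/2.

77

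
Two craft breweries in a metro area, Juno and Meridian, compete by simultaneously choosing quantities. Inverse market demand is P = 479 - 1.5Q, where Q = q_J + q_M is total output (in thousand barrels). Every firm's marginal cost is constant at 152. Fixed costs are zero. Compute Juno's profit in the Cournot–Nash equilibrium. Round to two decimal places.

Each firm earns π_i = (479 - 1.5Q)q_i - 152q_i.
Setting ∂π_i/∂q_i = 0 with rivals' quantities fixed: 327 - 3q_i - (3/2)q_j = 0.
With identical firms every q_j equals q_i, so q_j = q_i and 327 = (9/2)q_i, giving q_i = 218/3.
Price P = 479 - (3/2)·(436/3) = 261.
Juno's profit: (261 - 152)·(218/3) = 7920.6667.

7920.67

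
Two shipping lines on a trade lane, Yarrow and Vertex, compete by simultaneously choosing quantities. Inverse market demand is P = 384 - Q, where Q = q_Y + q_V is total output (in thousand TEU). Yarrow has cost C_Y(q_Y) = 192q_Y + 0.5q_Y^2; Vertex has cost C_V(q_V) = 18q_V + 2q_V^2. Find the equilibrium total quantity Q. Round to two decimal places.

99.53

Yarrow's profit: π_Y = (384 - Q)q_Y - (192q_Y + (1/2)q_Y²). Setting ∂π_Y/∂q_Y = 0: 192 - 3q_Y - (q_V) = 0.
Vertex's first-order condition: 366 - 6q_V - (q_Y) = 0.
So q_Y = (192 - q_V)/3 and q_V = (366 - q_Y)/6.
Substituting one into the other gives q_Y = 786/17 and q_V = 906/17.
Total output Q = 786/17 + 906/17 = 1692/17.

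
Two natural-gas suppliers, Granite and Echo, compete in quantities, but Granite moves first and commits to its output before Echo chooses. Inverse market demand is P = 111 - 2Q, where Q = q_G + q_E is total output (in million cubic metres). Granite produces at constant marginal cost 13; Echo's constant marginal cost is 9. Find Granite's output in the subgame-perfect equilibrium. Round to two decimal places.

23.50

Solve by backward induction. Given q_G, the follower Echo maximises π_E = (111 - 2q_G - 2q_E)q_E - 9q_E.
Follower FOC: 102 - 2q_G - 4q_E = 0, so q_E(q_G) = (102 - 2q_G)/4.
The leader anticipates this reaction. Substituting into P = 111 - 2Q gives P = 60 - q_G, so π_G = (60 - q_G)q_G - 13q_G.
Leader FOC: 47 - 2q_G = 0, so q_G = 47/2.
Then q_E = (102 - 2·(47/2))/4 = 55/4.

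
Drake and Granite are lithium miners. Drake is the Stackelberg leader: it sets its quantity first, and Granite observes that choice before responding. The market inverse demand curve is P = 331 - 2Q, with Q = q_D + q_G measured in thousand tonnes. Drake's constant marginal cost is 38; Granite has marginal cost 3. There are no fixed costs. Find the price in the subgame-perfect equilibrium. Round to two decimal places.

102.50

The follower Granite best-responds to any q_D: π_G = (331 - 2Q)q_G - 3q_G.
Setting the follower's marginal profit to zero, 328 - 2q_D - 4q_G = 0, i.e. q_G = (328 - 2q_D)/4.
Drake substitutes q_G(q_D) into its own profit: π_D = q_D(331 - 2q_D - (328 - 2q_D)/2) - 38q_D = (167 - q_D)q_D - 38q_D.
Maximising: ∂π_D/∂q_D = 129 - 2q_D = 0, giving q_D = 129/2.
Then q_G = (328 - 2·(129/2))/4 = 199/4.
Total output Q = 457/4, so price P = 331 - 2·(457/4) = 205/2.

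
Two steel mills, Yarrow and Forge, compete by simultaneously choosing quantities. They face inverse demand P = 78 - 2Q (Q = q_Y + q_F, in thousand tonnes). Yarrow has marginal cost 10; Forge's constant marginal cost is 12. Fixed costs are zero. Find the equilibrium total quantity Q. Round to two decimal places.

22.33

Yarrow's profit: π_Y = (78 - 2Q)q_Y - (10q_Y). Setting ∂π_Y/∂q_Y = 0: 68 - 4q_Y - 2(q_F) = 0.
Forge's first-order condition: 66 - 4q_F - 2(q_Y) = 0.
So q_Y = (68 - 2q_F)/4 and q_F = (66 - 2q_Y)/4.
Substituting one into the other gives q_Y = 35/3 and q_F = 32/3.
Total output Q = 35/3 + 32/3 = 67/3.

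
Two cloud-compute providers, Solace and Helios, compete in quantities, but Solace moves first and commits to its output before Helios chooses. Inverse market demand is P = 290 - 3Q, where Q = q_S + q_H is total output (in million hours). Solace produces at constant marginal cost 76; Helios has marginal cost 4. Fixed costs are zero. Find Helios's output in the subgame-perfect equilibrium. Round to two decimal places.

35.83

The follower Helios best-responds to any q_S: π_H = (290 - 3Q)q_H - 4q_H.
∂π_H/∂q_H = 286 - 3q_S - 6q_H = 0 gives the reaction function q_H = (286 - 3q_S)/6.
The leader anticipates this reaction. Substituting into P = 290 - 3Q gives P = 147 - (3/2)q_S, so π_S = (147 - (3/2)q_S)q_S - 76q_S.
The leader's first-order condition 71 - 3q_S = 0 yields q_S = 71/3.
Then q_H = (286 - 3·(71/3))/6 = 215/6.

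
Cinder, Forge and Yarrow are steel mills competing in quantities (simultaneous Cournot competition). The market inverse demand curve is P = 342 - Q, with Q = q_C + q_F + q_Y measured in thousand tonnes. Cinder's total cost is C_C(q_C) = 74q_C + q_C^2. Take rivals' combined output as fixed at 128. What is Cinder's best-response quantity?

With rivals' combined output fixed at 128, Cinder's profit is π_C = (342 - 128 - q_C)q_C - (74q_C + q_C²) = (214 - q_C)q_C - (74q_C + q_C²).
∂π_C/∂q_C = 140 - 4q_C = 0, so q_C = 35.

35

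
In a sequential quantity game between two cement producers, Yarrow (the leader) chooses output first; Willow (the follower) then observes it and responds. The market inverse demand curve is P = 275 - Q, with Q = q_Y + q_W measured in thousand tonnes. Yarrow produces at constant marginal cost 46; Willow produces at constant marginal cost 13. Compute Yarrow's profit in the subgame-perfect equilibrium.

4802

Solve by backward induction. Given q_Y, the follower Willow maximises π_W = (275 - q_Y - q_W)q_W - 13q_W.
Setting the follower's marginal profit to zero, 262 - q_Y - 2q_W = 0, i.e. q_W = (262 - q_Y)/2.
Yarrow substitutes q_W(q_Y) into its own profit: π_Y = q_Y(275 - q_Y - (262 - q_Y)/2) - 46q_Y = (144 - (1/2)q_Y)q_Y - 46q_Y.
The leader's first-order condition 98 - q_Y = 0 yields q_Y = 98.
Then q_W = (262 - 98)/2 = 82.
Price P = 275 - 180 = 95.
Yarrow's profit: (95 - 46)·98 = 4802.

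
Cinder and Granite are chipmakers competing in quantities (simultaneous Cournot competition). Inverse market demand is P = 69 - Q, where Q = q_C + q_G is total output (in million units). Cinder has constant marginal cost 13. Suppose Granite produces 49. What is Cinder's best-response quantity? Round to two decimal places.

With the rival's output fixed at 49, Cinder's profit is π_C = (69 - 49 - q_C)q_C - (13q_C) = (20 - q_C)q_C - (13q_C).
∂π_C/∂q_C = 7 - 2q_C = 0, so q_C = 7/2.

3.50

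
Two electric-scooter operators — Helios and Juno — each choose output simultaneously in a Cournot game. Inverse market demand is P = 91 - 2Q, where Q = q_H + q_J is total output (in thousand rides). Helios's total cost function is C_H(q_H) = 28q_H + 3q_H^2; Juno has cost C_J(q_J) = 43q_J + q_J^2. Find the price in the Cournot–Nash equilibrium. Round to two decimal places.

68.29

Helios's profit: π_H = (91 - 2Q)q_H - (28q_H + 3q_H²). Setting ∂π_H/∂q_H = 0: 63 - 10q_H - 2(q_J) = 0.
Juno's profit: π_J = (91 - 2Q)q_J - (43q_J + q_J²). Setting ∂π_J/∂q_J = 0: 48 - 6q_J - 2(q_H) = 0.
So q_H = (63 - 2q_J)/10 and q_J = (48 - 2q_H)/6.
Substituting one into the other gives q_H = 141/28 and q_J = 177/28.
Total output Q = 159/14, so price P = 91 - 2·(159/14) = 478/7.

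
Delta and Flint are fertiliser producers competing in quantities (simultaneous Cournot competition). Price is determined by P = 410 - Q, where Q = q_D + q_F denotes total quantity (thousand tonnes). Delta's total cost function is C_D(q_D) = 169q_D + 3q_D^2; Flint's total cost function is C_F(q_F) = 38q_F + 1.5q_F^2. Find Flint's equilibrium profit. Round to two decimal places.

12294.91

Delta's profit: π_D = (410 - Q)q_D - (169q_D + 3q_D²). Setting ∂π_D/∂q_D = 0: 241 - 8q_D - (q_F) = 0.
Flint's first-order condition: 372 - 5q_F - (q_D) = 0.
Rearranging gives the reaction functions q_D = (241 - q_F)/8 and q_F = (372 - q_D)/5.
Substituting one into the other gives q_D = 833/39 and q_F = 70.1282.
Price P = 410 - 91.4872 = 318.5128.
Flint's profit: 318.5128·70.1282 - 38·70.1282 - (3/2)·70.1282² = 12294.9129.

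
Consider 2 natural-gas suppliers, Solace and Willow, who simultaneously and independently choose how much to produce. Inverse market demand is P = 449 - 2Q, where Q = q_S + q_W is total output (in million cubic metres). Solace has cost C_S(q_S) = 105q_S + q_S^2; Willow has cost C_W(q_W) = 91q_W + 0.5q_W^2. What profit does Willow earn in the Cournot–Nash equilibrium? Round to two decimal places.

7883.14

Solace's profit: π_S = (449 - 2Q)q_S - (105q_S + q_S²). Setting ∂π_S/∂q_S = 0: 344 - 6q_S - 2(q_W) = 0.
Willow's first-order condition: 358 - 5q_W - 2(q_S) = 0.
So q_S = (344 - 2q_W)/6 and q_W = (358 - 2q_S)/5.
Substituting one into the other gives q_S = 502/13 and q_W = 730/13.
Price P = 449 - 2·(1232/13) = 259.4615.
Willow's profit: 259.4615·(730/13) - 91·(730/13) - (1/2)(730/13)² = 7883.1361.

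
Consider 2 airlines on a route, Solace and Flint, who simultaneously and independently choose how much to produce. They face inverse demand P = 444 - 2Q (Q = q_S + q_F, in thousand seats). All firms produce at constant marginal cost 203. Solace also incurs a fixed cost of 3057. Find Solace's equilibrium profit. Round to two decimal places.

A representative firm's profit is π_i = q_i(444 - 2Q) - 203q_i.
Setting ∂π_i/∂q_i = 0 with rivals' quantities fixed: 241 - 4q_i - 2q_j = 0.
With identical firms every q_j equals q_i, so q_j = q_i and 241 = 6q_i, giving q_i = 241/6.
Price P = 444 - 2·(241/3) = 850/3.
Solace's profit: (850/3 - 203)·(241/6) - 3057 = 169.7222.

169.72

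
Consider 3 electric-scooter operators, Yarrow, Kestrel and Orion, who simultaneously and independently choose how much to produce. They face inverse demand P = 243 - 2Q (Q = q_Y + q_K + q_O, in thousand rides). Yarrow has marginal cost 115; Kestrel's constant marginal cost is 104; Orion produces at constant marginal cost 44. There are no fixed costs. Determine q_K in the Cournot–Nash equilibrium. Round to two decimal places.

Yarrow's profit: π_Y = (243 - 2Q)q_Y - (115q_Y). Setting ∂π_Y/∂q_Y = 0: 128 - 4q_Y - 2(q_K + q_O) = 0.
Kestrel's profit: π_K = (243 - 2Q)q_K - (104q_K). Setting ∂π_K/∂q_K = 0: 139 - 4q_K - 2(q_Y + q_O) = 0.
Orion's first-order condition: 199 - 4q_O - 2(q_Y + q_K) = 0.
Adding the 3 first-order conditions: 466 − 8Q = 0, so Q = 233/4.
Back-substituting: q_Y = (128 − 233/2)/2 = 23/4, q_K = (139 − 233/2)/2 = 45/4, q_O = (199 − 233/2)/2 = 165/4.

11.25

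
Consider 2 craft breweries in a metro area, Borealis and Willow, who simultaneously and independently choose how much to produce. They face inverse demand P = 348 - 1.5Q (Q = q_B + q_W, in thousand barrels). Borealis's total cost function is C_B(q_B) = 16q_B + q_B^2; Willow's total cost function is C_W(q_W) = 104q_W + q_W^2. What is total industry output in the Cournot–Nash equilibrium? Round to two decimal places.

Borealis's profit: π_B = (348 - 1.5Q)q_B - (16q_B + q_B²). Setting ∂π_B/∂q_B = 0: 332 - 5q_B - (3/2)(q_W) = 0.
Willow's profit: π_W = (348 - 1.5Q)q_W - (104q_W + q_W²). Setting ∂π_W/∂q_W = 0: 244 - 5q_W - (3/2)(q_B) = 0.
Best responses: q_B = (332 - (3/2)q_W)/5, q_W = (244 - (3/2)q_B)/5.
Solving the pair: q_B = 56.8791, q_W = 31.7363.
Total output Q = 56.8791 + 31.7363 = 1152/13.

88.62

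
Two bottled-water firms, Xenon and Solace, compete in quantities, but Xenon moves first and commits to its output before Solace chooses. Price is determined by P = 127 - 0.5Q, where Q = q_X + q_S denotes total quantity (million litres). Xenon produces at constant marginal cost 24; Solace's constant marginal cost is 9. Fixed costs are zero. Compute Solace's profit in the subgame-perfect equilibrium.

The follower Solace best-responds to any q_X: π_S = (127 - 0.5Q)q_S - 9q_S.
Follower FOC: 118 - (1/2)q_X - q_S = 0, so q_S(q_X) = (118 - (1/2)q_X).
The leader anticipates this reaction. Substituting into P = 127 - 0.5Q gives P = 68 - (1/4)q_X, so π_X = (68 - (1/4)q_X)q_X - 24q_X.
Maximising: ∂π_X/∂q_X = 44 - (1/2)q_X = 0, giving q_X = 88.
Then q_S = (118 - (1/2)·88) = 74.
Price P = 127 - (1/2)·162 = 46.
Solace's profit: (46 - 9)·74 = 2738.

2738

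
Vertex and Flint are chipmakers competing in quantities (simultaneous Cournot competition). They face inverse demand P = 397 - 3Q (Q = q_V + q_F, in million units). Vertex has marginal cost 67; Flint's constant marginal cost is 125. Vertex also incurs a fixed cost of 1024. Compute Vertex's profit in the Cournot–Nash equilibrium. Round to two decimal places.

4551.70

Vertex's profit: π_V = (397 - 3Q)q_V - (67q_V). Setting ∂π_V/∂q_V = 0: 330 - 6q_V - 3(q_F) = 0.
Flint's first-order condition: 272 - 6q_F - 3(q_V) = 0.
Rearranging gives the reaction functions q_V = (330 - 3q_F)/6 and q_F = (272 - 3q_V)/6.
Substituting one into the other gives q_V = 388/9 and q_F = 214/9.
Price P = 397 - 3·(602/9) = 589/3.
Vertex's profit: (589/3 - 67)·(388/9) - 1024 = 4551.7037.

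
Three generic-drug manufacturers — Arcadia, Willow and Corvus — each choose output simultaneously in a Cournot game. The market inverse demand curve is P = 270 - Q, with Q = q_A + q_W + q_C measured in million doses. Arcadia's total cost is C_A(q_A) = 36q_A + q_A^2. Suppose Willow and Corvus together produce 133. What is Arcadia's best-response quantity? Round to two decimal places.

With rivals' combined output fixed at 133, Arcadia's profit is π_A = (270 - 133 - q_A)q_A - (36q_A + q_A²) = (137 - q_A)q_A - (36q_A + q_A²).
∂π_A/∂q_A = 101 - 4q_A = 0, so q_A = 101/4.

25.25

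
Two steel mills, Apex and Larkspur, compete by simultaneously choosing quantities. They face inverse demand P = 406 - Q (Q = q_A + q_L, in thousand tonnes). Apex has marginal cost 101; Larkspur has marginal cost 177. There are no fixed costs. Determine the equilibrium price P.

228

Apex's profit: π_A = (406 - Q)q_A - (101q_A). Setting ∂π_A/∂q_A = 0: 305 - 2q_A - (q_L) = 0.
Larkspur's profit: π_L = (406 - Q)q_L - (177q_L). Setting ∂π_L/∂q_L = 0: 229 - 2q_L - (q_A) = 0.
So q_A = (305 - q_L)/2 and q_L = (229 - q_A)/2.
Solving the pair: q_A = 127, q_L = 51.
Total output Q = 178, so price P = 406 - 178 = 228.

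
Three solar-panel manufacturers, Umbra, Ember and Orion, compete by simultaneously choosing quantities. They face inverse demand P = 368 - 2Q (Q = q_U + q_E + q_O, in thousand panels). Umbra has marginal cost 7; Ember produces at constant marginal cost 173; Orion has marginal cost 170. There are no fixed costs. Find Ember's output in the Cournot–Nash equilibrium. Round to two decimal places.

Umbra's profit: π_U = (368 - 2Q)q_U - (7q_U). Setting ∂π_U/∂q_U = 0: 361 - 4q_U - 2(q_E + q_O) = 0.
Ember's profit: π_E = (368 - 2Q)q_E - (173q_E). Setting ∂π_E/∂q_E = 0: 195 - 4q_E - 2(q_U + q_O) = 0.
Orion's profit: π_O = (368 - 2Q)q_O - (170q_O). Setting ∂π_O/∂q_O = 0: 198 - 4q_O - 2(q_U + q_E) = 0.
Adding the 3 conditions: 754 − 4Q − 4Q = 0, i.e. Q = 377/4.
Back-substituting: q_U = (361 − 377/2)/2 = 345/4, q_E = (195 − 377/2)/2 = 13/4, q_O = (198 − 377/2)/2 = 19/4.

3.25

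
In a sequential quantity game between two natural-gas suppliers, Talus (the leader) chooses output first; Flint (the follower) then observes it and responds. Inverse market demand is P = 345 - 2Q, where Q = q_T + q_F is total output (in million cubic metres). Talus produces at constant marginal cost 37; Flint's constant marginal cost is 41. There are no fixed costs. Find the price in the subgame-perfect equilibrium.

115

Solve by backward induction. Given q_T, the follower Flint maximises π_F = (345 - 2q_T - 2q_F)q_F - 41q_F.
∂π_F/∂q_F = 304 - 2q_T - 4q_F = 0 gives the reaction function q_F = (304 - 2q_T)/4.
The leader anticipates this reaction. Substituting into P = 345 - 2Q gives P = 193 - q_T, so π_T = (193 - q_T)q_T - 37q_T.
The leader's first-order condition 156 - 2q_T = 0 yields q_T = 78.
Then q_F = (304 - 2·78)/4 = 37.
Total output Q = 115, so price P = 345 - 2·115 = 115.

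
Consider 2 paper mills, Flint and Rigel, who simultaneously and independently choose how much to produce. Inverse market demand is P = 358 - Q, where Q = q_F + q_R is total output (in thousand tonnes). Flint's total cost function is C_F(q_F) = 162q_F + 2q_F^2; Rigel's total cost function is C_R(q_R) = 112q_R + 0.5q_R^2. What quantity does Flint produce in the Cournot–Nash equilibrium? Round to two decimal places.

Flint's profit: π_F = (358 - Q)q_F - (162q_F + 2q_F²). Setting ∂π_F/∂q_F = 0: 196 - 6q_F - (q_R) = 0.
Rigel's first-order condition: 246 - 3q_R - (q_F) = 0.
Best responses: q_F = (196 - q_R)/6, q_R = (246 - q_F)/3.
Solving the pair: q_F = 342/17, q_R = 1280/17.

20.12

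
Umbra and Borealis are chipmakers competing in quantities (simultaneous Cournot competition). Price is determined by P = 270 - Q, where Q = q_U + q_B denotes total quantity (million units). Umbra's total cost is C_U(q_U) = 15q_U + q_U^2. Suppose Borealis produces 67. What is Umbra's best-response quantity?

With the rival's output fixed at 67, Umbra's profit is π_U = (270 - 67 - q_U)q_U - (15q_U + q_U²) = (203 - q_U)q_U - (15q_U + q_U²).
∂π_U/∂q_U = 188 - 4q_U = 0, so q_U = 47.

47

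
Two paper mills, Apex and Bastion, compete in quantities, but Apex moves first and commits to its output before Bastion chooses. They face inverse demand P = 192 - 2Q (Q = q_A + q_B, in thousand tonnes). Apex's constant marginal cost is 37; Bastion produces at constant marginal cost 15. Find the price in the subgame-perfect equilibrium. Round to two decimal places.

The follower Bastion best-responds to any q_A: π_B = (192 - 2Q)q_B - 15q_B.
∂π_B/∂q_B = 177 - 2q_A - 4q_B = 0 gives the reaction function q_B = (177 - 2q_A)/4.
Apex substitutes q_B(q_A) into its own profit: π_A = q_A(192 - 2q_A - (177 - 2q_A)/2) - 37q_A = (207/2 - q_A)q_A - 37q_A.
Maximising: ∂π_A/∂q_A = 133/2 - 2q_A = 0, giving q_A = 133/4.
Then q_B = (177 - 2·(133/4))/4 = 221/8.
Total output Q = 487/8, so price P = 192 - 2·(487/8) = 281/4.

70.25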